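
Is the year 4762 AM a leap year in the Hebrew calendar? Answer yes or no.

Hebrew year 4762 is year 12 of its 19-year Metonic cycle; leap years are at positions 3, 6, 8, 11, 14, 17, 19, so it is a common year (12 months).

no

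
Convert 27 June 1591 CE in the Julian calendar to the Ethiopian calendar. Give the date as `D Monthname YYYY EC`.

3 Hamle 1583 EC

Both dates share Julian Day Number 2302348; in the Ethiopian calendar that is 3 Hamle 1583 EC.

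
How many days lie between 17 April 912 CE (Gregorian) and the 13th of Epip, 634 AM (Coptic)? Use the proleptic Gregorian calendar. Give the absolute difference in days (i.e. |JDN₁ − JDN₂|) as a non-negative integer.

First date → JDN 2054268; second date → JDN 2056545.
The interval is |2054268 − 2056545| = 2277 days.

2277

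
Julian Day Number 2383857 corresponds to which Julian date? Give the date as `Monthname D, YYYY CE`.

August 24, 1814 CE

The Gregorian equivalent of JDN 2383857 is 5 September 1814.
In the Julian calendar that day is August 24, 1814 CE.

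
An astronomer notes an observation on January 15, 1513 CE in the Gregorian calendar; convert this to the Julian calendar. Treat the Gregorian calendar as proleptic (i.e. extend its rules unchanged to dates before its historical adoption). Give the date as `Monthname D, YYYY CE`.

January 5, 1513 CE

For dates in this range the Gregorian date is 10 days ahead of the Julian.
15 January 1513 Gregorian − 10 days → 5 January 1513 Julian.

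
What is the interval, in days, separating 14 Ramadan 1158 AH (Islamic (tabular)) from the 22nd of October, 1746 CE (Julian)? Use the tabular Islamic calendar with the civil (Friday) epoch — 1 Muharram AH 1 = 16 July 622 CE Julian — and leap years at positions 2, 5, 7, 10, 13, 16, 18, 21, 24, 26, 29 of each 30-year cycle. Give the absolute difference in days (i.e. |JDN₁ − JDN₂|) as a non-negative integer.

388

JDN of the first date = 2358691.
JDN of the second date = 2359079.
|2359079 − 2358691| = 388.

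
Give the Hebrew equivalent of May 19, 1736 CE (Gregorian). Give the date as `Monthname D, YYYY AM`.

Both dates share Julian Day Number 2355260; in the Hebrew calendar that is 9 Sivan 5496 AM.

Sivan 9, 5496 AM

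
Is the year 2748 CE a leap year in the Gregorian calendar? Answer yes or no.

2748 is divisible by 4 and not by 100, so it is a leap year.

yes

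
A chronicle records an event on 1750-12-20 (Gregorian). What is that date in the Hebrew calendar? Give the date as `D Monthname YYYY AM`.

22 Kislev 5511 AM

Julian Day Number of the source date = 2360588.
Converting JDN 2360588 to the Hebrew calendar gives 22 Kislev 5511 AM.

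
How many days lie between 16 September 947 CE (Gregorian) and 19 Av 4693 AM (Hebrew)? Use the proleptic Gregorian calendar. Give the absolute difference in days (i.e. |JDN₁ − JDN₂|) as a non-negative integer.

JDN of the first date = 2067203.
JDN of the second date = 2062061.
|2062061 − 2067203| = 5142.

5142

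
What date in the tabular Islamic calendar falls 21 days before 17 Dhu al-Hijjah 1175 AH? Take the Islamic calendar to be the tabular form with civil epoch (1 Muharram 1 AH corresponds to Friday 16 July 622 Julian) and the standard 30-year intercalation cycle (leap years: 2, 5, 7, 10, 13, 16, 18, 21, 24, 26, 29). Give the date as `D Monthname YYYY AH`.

The starting date is JDN 2364807; 2364807 − 21 = 2364786.
JDN 2364786 corresponds to 26 Dhu al-Qa'dah 1175 AH.

26 Dhu al-Qa'dah 1175 AH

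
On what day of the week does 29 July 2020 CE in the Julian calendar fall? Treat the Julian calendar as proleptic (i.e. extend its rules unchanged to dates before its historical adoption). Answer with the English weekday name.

Tuesday

In the Gregorian calendar this is 11 August 2020 (JDN 2459073).
JDN 2459073 mod 7 = 1, and JDN 0 was a Monday, so this is a Tuesday.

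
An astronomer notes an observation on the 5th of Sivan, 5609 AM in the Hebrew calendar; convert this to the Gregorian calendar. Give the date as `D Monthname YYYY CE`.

26 May 1849 CE

Both dates share Julian Day Number 2396539; in the Gregorian calendar that is 26 May 1849 CE.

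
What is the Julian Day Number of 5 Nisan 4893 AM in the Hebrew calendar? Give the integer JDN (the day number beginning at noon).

2134958

In the proleptic Gregorian calendar the same day is 20 March 1133.
JDN 2400001 is 17 November 1858 CE (Gregorian), MJD 0; the target day is −265043 days from there, so JDN = 2134958.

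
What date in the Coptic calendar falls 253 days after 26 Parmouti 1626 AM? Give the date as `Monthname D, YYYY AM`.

Tobi 4, 1627 AM

JDN of 26 Parmouti 1626 AM = 2418796.
2418796 + 253 = 2419049.
JDN 2419049 in the Coptic calendar is Tobi 4, 1627 AM.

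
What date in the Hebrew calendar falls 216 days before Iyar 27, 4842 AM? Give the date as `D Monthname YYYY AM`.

19 Tishrei 4842 AM

JDN of Iyar 27, 4842 AM = 2116376.
2116376 − 216 = 2116160.
JDN 2116160 in the Hebrew calendar is 19 Tishrei 4842 AM.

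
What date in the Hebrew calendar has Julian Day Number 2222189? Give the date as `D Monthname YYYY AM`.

3 Shevat 5132 AM

JDN 2222189 is 17 January 1372 in the proleptic Gregorian calendar.
In the Hebrew calendar that day is 3 Shevat 5132 AM.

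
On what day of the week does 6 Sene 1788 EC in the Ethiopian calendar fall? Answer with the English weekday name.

Saturday

Equivalently 11 June 1796 Gregorian, JDN 2377198.
2377198 ≡ 5 (mod 7); counting from Monday = 0 gives Saturday.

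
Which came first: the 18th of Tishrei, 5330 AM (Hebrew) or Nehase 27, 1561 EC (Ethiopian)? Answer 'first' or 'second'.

second

First date → JDN 2294407; second date → JDN 2294367.
JDN 2294367 < JDN 2294407, so the second date is earlier.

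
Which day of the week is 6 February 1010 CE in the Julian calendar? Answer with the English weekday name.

Monday

Equivalently 12 February 1010 Gregorian, JDN 2089997.
JDN 2089997 mod 7 = 0, and JDN 0 was a Monday, so this is a Monday.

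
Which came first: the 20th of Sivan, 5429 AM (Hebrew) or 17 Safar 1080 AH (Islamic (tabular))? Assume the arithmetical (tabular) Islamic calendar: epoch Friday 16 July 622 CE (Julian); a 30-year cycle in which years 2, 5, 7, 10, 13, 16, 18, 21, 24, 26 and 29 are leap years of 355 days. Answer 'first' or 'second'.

The two dates have Julian Day Numbers 2330820 and 2330848 respectively.
Since 2330820 < 2330848, the first date comes first.

first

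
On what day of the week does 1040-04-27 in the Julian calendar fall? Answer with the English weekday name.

In the proleptic Gregorian calendar this is 3 May 1040 (JDN 2101035).
JDN 2101035 mod 7 = 6, and JDN 0 was a Monday, so this is a Sunday.

Sunday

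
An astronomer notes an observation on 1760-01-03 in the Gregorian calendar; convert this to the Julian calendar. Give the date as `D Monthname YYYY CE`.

23 December 1759 CE

At this point the Julian calendar is 11 days behind the Gregorian.
3 January 1760 Gregorian − 11 days → 23 December 1759 Julian.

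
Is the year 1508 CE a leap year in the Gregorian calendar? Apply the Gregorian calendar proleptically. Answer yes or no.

yes

1508 is divisible by 4 and not by 100, so it is a leap year.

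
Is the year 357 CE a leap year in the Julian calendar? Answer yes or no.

no

357 mod 4 = 1, so it is a common year in the Julian calendar.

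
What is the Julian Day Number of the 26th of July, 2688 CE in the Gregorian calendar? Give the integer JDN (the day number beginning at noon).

JDN 2451545 is 1 January 2000 CE (Gregorian); the target day is +251494 days from there, so JDN = 2703039.

2703039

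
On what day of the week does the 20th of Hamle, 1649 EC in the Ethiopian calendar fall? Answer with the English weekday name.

Tuesday

Equivalently 24 July 1657 Gregorian, JDN 2326472.
JDN 2326472 mod 7 = 1, and JDN 0 was a Monday, so this is a Tuesday.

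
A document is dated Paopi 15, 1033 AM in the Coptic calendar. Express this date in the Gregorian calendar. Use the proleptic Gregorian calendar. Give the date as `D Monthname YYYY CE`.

20 October 1316 CE

Julian Day Number of the source date = 2202012.
Converting JDN 2202012 to the Gregorian calendar gives 20 October 1316 CE.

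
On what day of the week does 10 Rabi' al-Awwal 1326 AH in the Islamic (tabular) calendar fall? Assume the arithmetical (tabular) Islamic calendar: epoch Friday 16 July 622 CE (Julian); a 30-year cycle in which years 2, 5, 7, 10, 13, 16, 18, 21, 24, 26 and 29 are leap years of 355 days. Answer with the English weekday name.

Equivalently 12 April 1908 Gregorian, JDN 2418044.
2418044 ≡ 6 (mod 7); counting from Monday = 0 gives Sunday.

Sunday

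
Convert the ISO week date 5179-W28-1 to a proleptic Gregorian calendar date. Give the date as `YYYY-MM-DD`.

5179-07-09

ISO week 1 of 5179 is the week containing the first Thursday of 5179.
Week 28, day 1 (Monday) lands on 5179-07-09.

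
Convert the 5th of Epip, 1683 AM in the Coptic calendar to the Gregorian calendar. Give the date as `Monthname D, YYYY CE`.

July 12, 1967 CE

Both dates share Julian Day Number 2439684; in the Gregorian calendar that is 12 July 1967 CE.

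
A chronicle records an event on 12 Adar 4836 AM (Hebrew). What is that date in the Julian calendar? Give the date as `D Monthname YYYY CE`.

19 February 1076 CE

Julian Day Number of the source date = 2114116.
Converting JDN 2114116 to the Julian calendar gives 19 February 1076 CE.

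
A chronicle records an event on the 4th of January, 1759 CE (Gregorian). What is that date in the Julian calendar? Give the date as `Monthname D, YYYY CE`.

The Julian–Gregorian offset here is 11 days (Julian trailing).
4 January 1759 Gregorian − 11 days → 24 December 1758 Julian.

December 24, 1758 CE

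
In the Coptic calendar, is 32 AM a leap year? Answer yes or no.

no

32 mod 4 = 0; in the Coptic calendar a year is leap when year mod 4 = 3, so it is a common year.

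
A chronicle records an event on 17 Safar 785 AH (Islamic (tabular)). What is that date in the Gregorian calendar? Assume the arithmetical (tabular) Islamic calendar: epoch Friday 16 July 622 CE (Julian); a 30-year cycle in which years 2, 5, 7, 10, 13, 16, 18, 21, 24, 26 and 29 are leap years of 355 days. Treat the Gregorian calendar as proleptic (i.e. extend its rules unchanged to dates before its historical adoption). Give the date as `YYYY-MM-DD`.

Julian Day Number of the source date = 2226309.
Converting JDN 2226309 to the Gregorian calendar gives 29 April 1383 CE.

1383-04-29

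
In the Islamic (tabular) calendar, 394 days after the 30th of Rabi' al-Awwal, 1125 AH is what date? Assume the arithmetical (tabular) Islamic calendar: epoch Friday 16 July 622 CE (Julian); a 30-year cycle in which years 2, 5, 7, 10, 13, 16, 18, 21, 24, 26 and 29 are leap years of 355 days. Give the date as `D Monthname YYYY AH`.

The starting date is JDN 2346836; 2346836 + 394 = 2347230.
JDN 2347230 corresponds to 11 Jumada al-Awwal 1126 AH.

11 Jumada al-Awwal 1126 AH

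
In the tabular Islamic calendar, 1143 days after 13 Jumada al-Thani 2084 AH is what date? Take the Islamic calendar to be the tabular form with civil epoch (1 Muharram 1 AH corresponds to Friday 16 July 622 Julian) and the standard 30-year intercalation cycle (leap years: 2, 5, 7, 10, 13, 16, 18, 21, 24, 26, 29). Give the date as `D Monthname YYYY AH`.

5 Ramadan 2087 AH

Counting 1143 days forward from JDN 2686746 reaches JDN 2687889, which is 5 Ramadan 2087 AH.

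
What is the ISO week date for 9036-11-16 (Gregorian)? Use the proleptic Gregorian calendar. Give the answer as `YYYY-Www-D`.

9036-W46-3

The weekday is Wednesday (ISO weekday 3).
That Wednesday belongs to ISO week 46 of ISO year 9036.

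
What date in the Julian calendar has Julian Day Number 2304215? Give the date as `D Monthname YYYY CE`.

JDN 2304215 is 16 August 1596 in the Gregorian calendar.
In the Julian calendar that day is 6 August 1596 CE.

6 August 1596 CE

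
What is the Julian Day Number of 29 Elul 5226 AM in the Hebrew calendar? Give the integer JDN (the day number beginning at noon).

In the proleptic Gregorian calendar the same day is 19 September 1466.
JDN 2299161 is 15 October 1582 CE (Gregorian); the target day is −42394 days from there, so JDN = 2256767.

2256767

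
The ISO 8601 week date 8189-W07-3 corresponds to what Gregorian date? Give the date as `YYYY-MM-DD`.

ISO week 1 of 8189 is the week containing the first Thursday of 8189.
Week 7, day 3 (Wednesday) lands on 8189-02-11.

8189-02-11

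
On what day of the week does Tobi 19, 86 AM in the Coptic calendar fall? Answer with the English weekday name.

Equivalently 15 January 370 Gregorian, JDN 1856214.
1856214 ≡ 3 (mod 7); counting from Monday = 0 gives Thursday.

Thursday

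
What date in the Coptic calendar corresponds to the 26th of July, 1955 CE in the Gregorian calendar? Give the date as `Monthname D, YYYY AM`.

Epip 19, 1671 AM

Julian Day Number of the source date = 2435315.
Converting JDN 2435315 to the Coptic calendar gives 19 Epip 1671 AM.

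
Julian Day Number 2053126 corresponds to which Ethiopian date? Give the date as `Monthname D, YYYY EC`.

Megabit 1, 901 EC

The proleptic Gregorian equivalent of JDN 2053126 is 2 March 909.
In the Ethiopian calendar that day is Megabit 1, 901 EC.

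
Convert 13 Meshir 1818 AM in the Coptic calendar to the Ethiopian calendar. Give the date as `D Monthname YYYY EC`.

Julian Day Number of the source date = 2488851.
Converting JDN 2488851 to the Ethiopian calendar gives 13 Yekatit 2094 EC.

13 Yekatit 2094 EC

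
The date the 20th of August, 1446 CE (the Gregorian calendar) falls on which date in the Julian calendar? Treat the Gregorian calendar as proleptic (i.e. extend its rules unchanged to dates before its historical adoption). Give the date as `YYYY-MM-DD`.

1446-08-11

For dates in this range the Gregorian date is 9 days ahead of the Julian.
20 August 1446 Gregorian − 9 days → 11 August 1446 Julian.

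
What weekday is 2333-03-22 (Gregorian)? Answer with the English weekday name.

Wednesday

JDN 2573251 mod 7 = 2, and JDN 0 was a Monday, so this is a Wednesday.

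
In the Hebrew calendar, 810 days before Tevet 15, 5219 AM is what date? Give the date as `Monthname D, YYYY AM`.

Cheshvan 4, 5217 AM

Counting 810 days back from JDN 2253948 reaches JDN 2253138, which is Cheshvan 4, 5217 AM.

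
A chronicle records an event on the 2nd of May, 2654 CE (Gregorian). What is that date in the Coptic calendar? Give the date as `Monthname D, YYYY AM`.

Julian Day Number of the source date = 2690535.
Converting JDN 2690535 to the Coptic calendar gives 19 Parmouti 2370 AM.

Parmouti 19, 2370 AM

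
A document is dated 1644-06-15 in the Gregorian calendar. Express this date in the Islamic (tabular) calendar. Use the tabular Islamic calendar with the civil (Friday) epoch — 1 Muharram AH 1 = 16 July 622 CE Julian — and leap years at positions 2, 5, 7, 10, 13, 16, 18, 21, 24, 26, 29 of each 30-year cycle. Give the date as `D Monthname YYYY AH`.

Julian Day Number of the source date = 2321685.
Converting JDN 2321685 to the tabular Islamic calendar gives 9 Rabi' al-Thani 1054 AH.

9 Rabi' al-Thani 1054 AH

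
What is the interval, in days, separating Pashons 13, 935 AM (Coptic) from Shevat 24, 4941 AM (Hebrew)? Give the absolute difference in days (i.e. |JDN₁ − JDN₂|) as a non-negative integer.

JDN of the first date = 2166425.
JDN of the second date = 2152460.
|2152460 − 2166425| = 13965.

13965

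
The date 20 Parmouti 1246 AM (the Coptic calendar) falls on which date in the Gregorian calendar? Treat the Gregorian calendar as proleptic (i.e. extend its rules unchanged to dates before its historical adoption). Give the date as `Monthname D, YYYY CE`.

April 25, 1530 CE

Both dates share Julian Day Number 2279995; in the Gregorian calendar that is 25 April 1530 CE.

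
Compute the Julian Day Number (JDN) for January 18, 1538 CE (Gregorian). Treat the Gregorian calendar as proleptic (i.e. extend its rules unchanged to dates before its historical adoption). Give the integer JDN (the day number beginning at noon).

JDN 2299161 is 15 October 1582 CE (Gregorian); the target day is −16341 days from there, so JDN = 2282820.

2282820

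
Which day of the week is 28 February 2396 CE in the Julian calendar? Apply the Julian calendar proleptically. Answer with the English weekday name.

Friday

This is JDN 2596255 (15 March 2396 Gregorian).
Since JDN mod 7 = 4 (0 = Monday), the day is Friday.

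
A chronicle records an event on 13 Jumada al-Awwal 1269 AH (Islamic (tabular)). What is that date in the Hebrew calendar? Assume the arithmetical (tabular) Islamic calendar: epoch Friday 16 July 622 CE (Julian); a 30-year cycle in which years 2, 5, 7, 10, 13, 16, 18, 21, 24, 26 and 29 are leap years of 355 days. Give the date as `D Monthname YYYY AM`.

14 Adar I 5613 AM

The source date corresponds to 22 February 1853 in the Gregorian calendar (JDN 2397907).
That day falls on 14 Adar I 5613 AM in the Hebrew calendar.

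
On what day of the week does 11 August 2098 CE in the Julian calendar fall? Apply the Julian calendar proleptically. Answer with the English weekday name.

In the Gregorian calendar this is 24 August 2098 (JDN 2487575).
JDN 2487575 mod 7 = 6, and JDN 0 was a Monday, so this is a Sunday.

Sunday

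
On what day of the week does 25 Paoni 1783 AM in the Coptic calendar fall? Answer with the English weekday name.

Saturday

In the Gregorian calendar this is 2 July 2067 (JDN 2476199).
Since JDN mod 7 = 5 (0 = Monday), the day is Saturday.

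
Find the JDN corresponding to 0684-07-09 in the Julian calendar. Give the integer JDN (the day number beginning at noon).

1971079

Equivalently 12 July 684 (proleptic Gregorian).
JDN 2400001 is 17 November 1858 CE (Gregorian), MJD 0; the target day is −428922 days from there, so JDN = 1971079.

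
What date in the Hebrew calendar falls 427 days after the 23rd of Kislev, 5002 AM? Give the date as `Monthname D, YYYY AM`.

Adar I 6, 5003 AM

Counting 427 days forward from JDN 2174665 reaches JDN 2175092, which is Adar I 6, 5003 AM.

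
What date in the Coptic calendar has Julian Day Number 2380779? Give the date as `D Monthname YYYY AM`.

25 Paremhat 1522 AM

The Gregorian equivalent of JDN 2380779 is 2 April 1806.
In the Coptic calendar that day is 25 Paremhat 1522 AM.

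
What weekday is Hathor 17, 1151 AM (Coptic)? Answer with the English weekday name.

Saturday

In the proleptic Gregorian calendar this is 22 November 1434 (JDN 2245143).
Since JDN mod 7 = 5 (0 = Monday), the day is Saturday.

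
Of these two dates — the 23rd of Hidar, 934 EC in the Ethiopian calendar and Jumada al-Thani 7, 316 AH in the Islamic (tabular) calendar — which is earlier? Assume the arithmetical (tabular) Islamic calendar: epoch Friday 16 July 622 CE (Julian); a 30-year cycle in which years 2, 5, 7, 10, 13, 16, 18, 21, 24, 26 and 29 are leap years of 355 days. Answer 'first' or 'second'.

Converting both to JDN: 2065081 vs 2060219; the smaller is the second.

second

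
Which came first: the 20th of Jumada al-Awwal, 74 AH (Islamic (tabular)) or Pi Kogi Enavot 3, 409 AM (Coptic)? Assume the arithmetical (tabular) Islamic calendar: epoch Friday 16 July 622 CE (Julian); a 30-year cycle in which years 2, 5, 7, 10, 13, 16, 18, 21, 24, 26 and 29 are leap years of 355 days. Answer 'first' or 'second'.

second

The two dates have Julian Day Numbers 1974446 and 1974414 respectively.
Since 1974414 < 1974446, the second date comes first.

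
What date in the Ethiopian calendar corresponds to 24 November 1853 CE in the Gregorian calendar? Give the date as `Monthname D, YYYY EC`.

Hidar 16, 1846 EC

Julian Day Number of the source date = 2398182.
Converting JDN 2398182 to the Ethiopian calendar gives 16 Hidar 1846 EC.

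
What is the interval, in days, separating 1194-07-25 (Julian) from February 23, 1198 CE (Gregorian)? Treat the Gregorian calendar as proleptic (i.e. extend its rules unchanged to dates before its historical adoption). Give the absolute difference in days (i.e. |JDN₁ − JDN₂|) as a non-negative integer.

JDN of the first date = 2157372.
JDN of the second date = 2158674.
|2158674 − 2157372| = 1302.

1302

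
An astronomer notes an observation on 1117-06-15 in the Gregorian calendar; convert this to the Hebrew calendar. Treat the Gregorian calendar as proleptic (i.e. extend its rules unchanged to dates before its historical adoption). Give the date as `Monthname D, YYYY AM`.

Tammuz 6, 4877 AM

Both dates share Julian Day Number 2129201; in the Hebrew calendar that is 6 Tammuz 4877 AM.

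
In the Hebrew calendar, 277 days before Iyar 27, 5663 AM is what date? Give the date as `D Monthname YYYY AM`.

The starting date is JDN 2416259; 2416259 − 277 = 2415982.
JDN 2415982 corresponds to 17 Av 5662 AM.

17 Av 5662 AM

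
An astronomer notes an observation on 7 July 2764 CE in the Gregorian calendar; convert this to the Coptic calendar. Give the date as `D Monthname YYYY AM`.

24 Paoni 2480 AM

Both dates share Julian Day Number 2730778; in the Coptic calendar that is 24 Paoni 2480 AM.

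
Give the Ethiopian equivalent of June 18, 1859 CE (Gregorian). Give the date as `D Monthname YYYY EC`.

Julian Day Number of the source date = 2400214.
Converting JDN 2400214 to the Ethiopian calendar gives 12 Sene 1851 EC.

12 Sene 1851 EC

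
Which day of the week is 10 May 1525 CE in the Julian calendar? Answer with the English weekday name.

Equivalently 20 May 1525 Gregorian, JDN 2278194.
Since JDN mod 7 = 2 (0 = Monday), the day is Wednesday.

Wednesday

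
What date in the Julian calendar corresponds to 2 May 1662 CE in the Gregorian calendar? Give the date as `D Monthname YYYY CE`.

For dates in this range the Gregorian date is 10 days ahead of the Julian.
2 May 1662 Gregorian − 10 days → 22 April 1662 Julian.

22 April 1662 CE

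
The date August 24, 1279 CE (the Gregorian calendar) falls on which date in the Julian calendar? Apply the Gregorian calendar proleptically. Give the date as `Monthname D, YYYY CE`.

For dates in this range the Gregorian date is 7 days ahead of the Julian.
24 August 1279 Gregorian − 7 days → 17 August 1279 Julian.

August 17, 1279 CE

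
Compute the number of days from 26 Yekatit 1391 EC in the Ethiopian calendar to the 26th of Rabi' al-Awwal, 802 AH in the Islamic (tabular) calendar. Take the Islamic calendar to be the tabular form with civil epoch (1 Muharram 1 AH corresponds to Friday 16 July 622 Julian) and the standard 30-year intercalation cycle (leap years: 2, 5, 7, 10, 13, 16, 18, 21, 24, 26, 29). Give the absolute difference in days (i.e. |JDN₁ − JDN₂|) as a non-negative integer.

279

JDN of the first date = 2232093.
JDN of the second date = 2232372.
|2232372 − 2232093| = 279.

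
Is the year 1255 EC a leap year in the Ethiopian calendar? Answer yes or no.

yes

1255 mod 4 = 3; in the Ethiopian calendar a year is leap when year mod 4 = 3, so it is a leap year.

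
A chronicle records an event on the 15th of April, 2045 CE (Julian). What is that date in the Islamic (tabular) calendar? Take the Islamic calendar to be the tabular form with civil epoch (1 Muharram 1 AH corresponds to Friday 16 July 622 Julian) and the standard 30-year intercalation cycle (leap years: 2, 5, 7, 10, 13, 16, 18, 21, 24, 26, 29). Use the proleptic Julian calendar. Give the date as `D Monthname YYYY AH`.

10 Jumada al-Thani 1467 AH

Both dates share Julian Day Number 2468099; in the tabular Islamic calendar that is 10 Jumada al-Thani 1467 AH.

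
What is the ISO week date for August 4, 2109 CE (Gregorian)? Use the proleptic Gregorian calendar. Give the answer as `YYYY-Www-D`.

The weekday is Sunday (ISO weekday 7).
That Sunday belongs to ISO week 31 of ISO year 2109.

2109-W31-7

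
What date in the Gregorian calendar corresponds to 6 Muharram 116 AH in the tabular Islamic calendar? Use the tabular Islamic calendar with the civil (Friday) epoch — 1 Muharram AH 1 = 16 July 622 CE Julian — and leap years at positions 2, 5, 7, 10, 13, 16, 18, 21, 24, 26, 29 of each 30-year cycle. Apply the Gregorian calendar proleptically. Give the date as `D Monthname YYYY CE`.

Both dates share Julian Day Number 1989197; in the Gregorian calendar that is 19 February 734 CE.

19 February 734 CE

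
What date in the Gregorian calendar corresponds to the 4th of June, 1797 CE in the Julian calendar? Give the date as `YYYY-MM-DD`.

The Julian–Gregorian offset here is 11 days (Julian trailing).
4 June 1797 Julian + 11 days → 15 June 1797 Gregorian.

1797-06-15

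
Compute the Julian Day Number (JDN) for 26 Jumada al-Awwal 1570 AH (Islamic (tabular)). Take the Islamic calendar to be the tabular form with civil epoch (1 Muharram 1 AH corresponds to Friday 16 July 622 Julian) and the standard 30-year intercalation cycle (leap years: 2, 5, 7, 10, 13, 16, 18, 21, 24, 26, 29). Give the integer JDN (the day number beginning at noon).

Equivalently 20 March 2145 (Gregorian).
JDN 2299161 is 15 October 1582 CE (Gregorian); the target day is +205423 days from there, so JDN = 2504584.

2504584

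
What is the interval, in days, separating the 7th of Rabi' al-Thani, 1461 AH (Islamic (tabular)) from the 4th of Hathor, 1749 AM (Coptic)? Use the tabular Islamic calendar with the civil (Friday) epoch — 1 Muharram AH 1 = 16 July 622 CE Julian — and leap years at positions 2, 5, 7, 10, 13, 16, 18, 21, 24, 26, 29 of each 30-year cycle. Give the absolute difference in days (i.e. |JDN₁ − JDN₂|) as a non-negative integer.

JDN of the first date = 2465910.
JDN of the second date = 2463550.
|2463550 − 2465910| = 2360.

2360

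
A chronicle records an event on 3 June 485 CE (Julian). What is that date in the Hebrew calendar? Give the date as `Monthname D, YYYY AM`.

Both dates share Julian Day Number 1898358; in the Hebrew calendar that is 4 Sivan 4245 AM.

Sivan 4, 4245 AM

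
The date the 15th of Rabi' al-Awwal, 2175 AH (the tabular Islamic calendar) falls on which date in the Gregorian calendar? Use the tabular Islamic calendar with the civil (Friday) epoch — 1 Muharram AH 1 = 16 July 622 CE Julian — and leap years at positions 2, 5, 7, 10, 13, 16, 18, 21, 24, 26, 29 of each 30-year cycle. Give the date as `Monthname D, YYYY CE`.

Julian Day Number of the source date = 2718906.
Converting JDN 2718906 to the Gregorian calendar gives 5 January 2732 CE.

January 5, 2732 CE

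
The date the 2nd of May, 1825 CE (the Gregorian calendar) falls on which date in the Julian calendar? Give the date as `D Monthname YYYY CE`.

20 April 1825 CE

For dates in this range the Gregorian date is 12 days ahead of the Julian.
2 May 1825 Gregorian − 12 days → 20 April 1825 Julian.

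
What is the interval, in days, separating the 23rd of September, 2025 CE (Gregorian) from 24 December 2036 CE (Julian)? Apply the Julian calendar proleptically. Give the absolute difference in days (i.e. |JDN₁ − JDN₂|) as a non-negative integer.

JDN of the first date = 2460942.
JDN of the second date = 2465065.
|2465065 − 2460942| = 4123.

4123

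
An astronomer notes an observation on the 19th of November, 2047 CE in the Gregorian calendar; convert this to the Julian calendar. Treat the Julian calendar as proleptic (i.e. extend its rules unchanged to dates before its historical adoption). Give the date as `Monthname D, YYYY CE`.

At this point the Julian calendar is 13 days behind the Gregorian.
19 November 2047 Gregorian − 13 days → 6 November 2047 Julian.

November 6, 2047 CE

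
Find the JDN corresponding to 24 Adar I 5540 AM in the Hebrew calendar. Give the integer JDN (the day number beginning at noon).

2371252

Equivalently 1 March 1780 (Gregorian).
JDN 2299161 is 15 October 1582 CE (Gregorian); the target day is +72091 days from there, so JDN = 2371252.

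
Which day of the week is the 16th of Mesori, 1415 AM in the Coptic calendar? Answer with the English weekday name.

In the Gregorian calendar this is 19 August 1699 (JDN 2341838).
JDN 2341838 mod 7 = 2, and JDN 0 was a Monday, so this is a Wednesday.

Wednesday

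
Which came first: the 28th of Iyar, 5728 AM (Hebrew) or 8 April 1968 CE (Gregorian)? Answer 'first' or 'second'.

The two dates have Julian Day Numbers 2440003 and 2439955 respectively.
Since 2439955 < 2440003, the second date comes first.

second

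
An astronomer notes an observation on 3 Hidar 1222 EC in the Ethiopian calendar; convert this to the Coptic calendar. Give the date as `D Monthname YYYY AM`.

The source date corresponds to 6 November 1229 in the proleptic Gregorian calendar (JDN 2170253).
That day falls on 3 Hathor 946 AM in the Coptic calendar.

3 Hathor 946 AM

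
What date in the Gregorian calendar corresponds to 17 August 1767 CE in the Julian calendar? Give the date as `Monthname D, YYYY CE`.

August 28, 1767 CE

The Julian–Gregorian offset here is 11 days (Julian trailing).
17 August 1767 Julian + 11 days → 28 August 1767 Gregorian.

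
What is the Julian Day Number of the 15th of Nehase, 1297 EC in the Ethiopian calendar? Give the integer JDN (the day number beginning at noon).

Equivalently 16 August 1305 (proleptic Gregorian).
JDN 2299161 is 15 October 1582 CE (Gregorian); the target day is −101232 days from there, so JDN = 2197929.

2197929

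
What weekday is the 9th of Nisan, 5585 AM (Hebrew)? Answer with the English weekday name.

In the Gregorian calendar this is 28 March 1825 (JDN 2387714).
2387714 ≡ 0 (mod 7); counting from Monday = 0 gives Monday.

Monday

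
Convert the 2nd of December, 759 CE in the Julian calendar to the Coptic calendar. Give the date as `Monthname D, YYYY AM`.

Both dates share Julian Day Number 1998618; in the Coptic calendar that is 5 Koiak 476 AM.

Koiak 5, 476 AM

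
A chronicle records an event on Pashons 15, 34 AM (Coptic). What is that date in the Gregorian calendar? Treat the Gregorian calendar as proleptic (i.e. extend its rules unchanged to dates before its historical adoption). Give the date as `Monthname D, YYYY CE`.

May 11, 318 CE

Both dates share Julian Day Number 1837337; in the Gregorian calendar that is 11 May 318 CE.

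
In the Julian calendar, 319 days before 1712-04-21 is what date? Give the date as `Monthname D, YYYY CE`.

JDN of 1712-04-21 = 2346477.
2346477 − 319 = 2346158.
JDN 2346158 in the Julian calendar is June 7, 1711 CE.

June 7, 1711 CE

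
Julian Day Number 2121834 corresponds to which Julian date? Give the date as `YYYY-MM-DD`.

The proleptic Gregorian equivalent of JDN 2121834 is 13 April 1097.
In the Julian calendar that day is 1097-04-07.

1097-04-07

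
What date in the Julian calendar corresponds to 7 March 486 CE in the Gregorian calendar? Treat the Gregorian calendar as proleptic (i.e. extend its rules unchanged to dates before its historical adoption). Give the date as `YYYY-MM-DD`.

0486-03-06

The Julian–Gregorian offset here is 1 day (Julian trailing).
7 March 486 Gregorian − 1 day → 6 March 486 Julian.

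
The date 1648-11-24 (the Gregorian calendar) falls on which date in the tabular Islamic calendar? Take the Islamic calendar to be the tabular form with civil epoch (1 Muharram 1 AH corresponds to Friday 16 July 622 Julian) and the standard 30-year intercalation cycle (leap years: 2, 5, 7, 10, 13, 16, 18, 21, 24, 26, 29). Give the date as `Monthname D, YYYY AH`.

Both dates share Julian Day Number 2323308; in the tabular Islamic calendar that is 8 Dhu al-Qa'dah 1058 AH.

Dhu al-Qa'dah 8, 1058 AH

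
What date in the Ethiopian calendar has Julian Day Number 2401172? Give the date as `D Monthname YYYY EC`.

The Gregorian equivalent of JDN 2401172 is 31 January 1862.
In the Ethiopian calendar that day is 24 Tir 1854 EC.

24 Tir 1854 EC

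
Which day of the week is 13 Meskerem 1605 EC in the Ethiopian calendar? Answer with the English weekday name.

Equivalently 20 September 1612 Gregorian, JDN 2310094.
Since JDN mod 7 = 3 (0 = Monday), the day is Thursday.

Thursday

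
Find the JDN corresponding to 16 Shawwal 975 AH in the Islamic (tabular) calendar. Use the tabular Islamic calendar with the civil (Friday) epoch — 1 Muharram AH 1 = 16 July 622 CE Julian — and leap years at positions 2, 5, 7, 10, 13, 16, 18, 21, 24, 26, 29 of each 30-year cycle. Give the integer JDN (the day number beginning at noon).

Equivalently 24 April 1568 (proleptic Gregorian).
JDN 2299161 is 15 October 1582 CE (Gregorian); the target day is −5287 days from there, so JDN = 2293874.

2293874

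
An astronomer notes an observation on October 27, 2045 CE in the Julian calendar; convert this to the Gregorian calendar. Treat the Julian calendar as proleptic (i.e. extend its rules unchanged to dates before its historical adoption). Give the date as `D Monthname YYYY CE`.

At this point the Julian calendar is 13 days behind the Gregorian.
27 October 2045 Julian + 13 days → 9 November 2045 Gregorian.

9 November 2045 CE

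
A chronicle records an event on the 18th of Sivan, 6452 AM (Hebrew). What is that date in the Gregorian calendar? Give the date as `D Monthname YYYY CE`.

24 June 2692 CE

Both dates share Julian Day Number 2704468; in the Gregorian calendar that is 24 June 2692 CE.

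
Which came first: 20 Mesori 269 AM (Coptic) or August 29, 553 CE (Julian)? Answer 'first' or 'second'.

First date → JDN 1923266; second date → JDN 1923282.
JDN 1923266 < JDN 1923282, so the first date is earlier.

first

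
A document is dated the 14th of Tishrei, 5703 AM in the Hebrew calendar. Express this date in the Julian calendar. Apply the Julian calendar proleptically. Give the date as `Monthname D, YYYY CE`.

The source date corresponds to 25 September 1942 in the Gregorian calendar (JDN 2430628).
That day falls on 12 September 1942 CE in the Julian calendar.

September 12, 1942 CE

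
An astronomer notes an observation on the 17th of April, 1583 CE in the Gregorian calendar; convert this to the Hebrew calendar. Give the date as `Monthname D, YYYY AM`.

Nisan 25, 5343 AM

Julian Day Number of the source date = 2299345.
Converting JDN 2299345 to the Hebrew calendar gives 25 Nisan 5343 AM.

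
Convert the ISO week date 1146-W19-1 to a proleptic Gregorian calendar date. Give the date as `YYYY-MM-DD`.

ISO week 1 of 1146 is the week containing the first Thursday of 1146.
Week 19, day 1 (Monday) lands on 1146-05-06.

1146-05-06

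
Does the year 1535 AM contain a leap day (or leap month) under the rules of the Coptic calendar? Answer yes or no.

yes

1535 mod 4 = 3; in the Coptic calendar a year is leap when year mod 4 = 3, so it is a leap year.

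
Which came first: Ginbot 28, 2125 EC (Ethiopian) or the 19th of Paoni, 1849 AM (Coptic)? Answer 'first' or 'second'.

The two dates have Julian Day Numbers 2500279 and 2500300 respectively.
Since 2500279 < 2500300, the first date comes first.

first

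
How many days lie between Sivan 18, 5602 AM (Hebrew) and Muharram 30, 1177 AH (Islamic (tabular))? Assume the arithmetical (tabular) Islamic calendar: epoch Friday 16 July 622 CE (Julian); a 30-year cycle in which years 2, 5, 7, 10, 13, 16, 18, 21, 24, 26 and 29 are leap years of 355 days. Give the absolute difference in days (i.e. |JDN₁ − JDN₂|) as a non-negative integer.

First date → JDN 2393983; second date → JDN 2365204.
The interval is |2393983 − 2365204| = 28779 days.

28779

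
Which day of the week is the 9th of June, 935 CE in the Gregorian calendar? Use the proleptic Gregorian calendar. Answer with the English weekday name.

Thursday

2062721 ≡ 3 (mod 7); counting from Monday = 0 gives Thursday.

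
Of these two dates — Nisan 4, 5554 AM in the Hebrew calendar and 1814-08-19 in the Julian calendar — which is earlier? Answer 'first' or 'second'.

first

The two dates have Julian Day Numbers 2376399 and 2383852 respectively.
Since 2376399 < 2383852, the first date comes first.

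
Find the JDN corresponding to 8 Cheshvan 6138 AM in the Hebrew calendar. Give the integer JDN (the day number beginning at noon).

2589555

Equivalently 10 November 2377 (Gregorian).
JDN 2400001 is 17 November 1858 CE (Gregorian), MJD 0; the target day is +189554 days from there, so JDN = 2589555.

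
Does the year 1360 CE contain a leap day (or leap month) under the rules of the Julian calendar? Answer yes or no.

1360 mod 4 = 0, so it is a leap year in the Julian calendar.

yes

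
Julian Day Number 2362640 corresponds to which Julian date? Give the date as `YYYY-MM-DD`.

JDN 2362640 is 2 August 1756 in the Gregorian calendar.
In the Julian calendar that day is 1756-07-22.

1756-07-22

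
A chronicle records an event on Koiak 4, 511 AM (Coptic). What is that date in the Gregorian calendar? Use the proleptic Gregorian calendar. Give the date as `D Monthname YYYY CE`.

Julian Day Number of the source date = 2011400.
Converting JDN 2011400 to the Gregorian calendar gives 4 December 794 CE.

4 December 794 CE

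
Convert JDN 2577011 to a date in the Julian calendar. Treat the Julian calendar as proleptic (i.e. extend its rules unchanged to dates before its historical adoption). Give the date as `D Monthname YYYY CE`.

JDN 2577011 is 8 July 2343 in the Gregorian calendar.
In the Julian calendar that day is 22 June 2343 CE.

22 June 2343 CE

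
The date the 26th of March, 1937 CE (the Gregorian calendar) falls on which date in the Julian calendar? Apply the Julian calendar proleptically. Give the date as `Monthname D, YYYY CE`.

March 13, 1937 CE

The Julian–Gregorian offset here is 13 days (Julian trailing).
26 March 1937 Gregorian − 13 days → 13 March 1937 Julian.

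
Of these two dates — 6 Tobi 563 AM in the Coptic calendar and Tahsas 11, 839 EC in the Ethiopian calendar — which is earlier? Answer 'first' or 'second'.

The two dates have Julian Day Numbers 2030425 and 2030400 respectively.
Since 2030400 < 2030425, the second date comes first.

second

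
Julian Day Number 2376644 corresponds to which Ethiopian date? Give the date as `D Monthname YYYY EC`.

28 Hidar 1787 EC

The Gregorian equivalent of JDN 2376644 is 5 December 1794.
In the Ethiopian calendar that day is 28 Hidar 1787 EC.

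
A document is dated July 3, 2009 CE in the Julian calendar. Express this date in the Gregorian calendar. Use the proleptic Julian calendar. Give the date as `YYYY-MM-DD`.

The Julian–Gregorian offset here is 13 days (Julian trailing).
3 July 2009 Julian + 13 days → 16 July 2009 Gregorian.

2009-07-16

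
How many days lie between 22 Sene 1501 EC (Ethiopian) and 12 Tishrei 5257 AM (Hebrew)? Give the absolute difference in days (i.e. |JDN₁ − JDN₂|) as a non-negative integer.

JDN of the first date = 2272387.
JDN of the second date = 2267734.
|2267734 − 2272387| = 4653.

4653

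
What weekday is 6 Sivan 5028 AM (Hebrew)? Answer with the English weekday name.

Equivalently 27 May 1268 Gregorian, JDN 2184335.
2184335 ≡ 6 (mod 7); counting from Monday = 0 gives Sunday.

Sunday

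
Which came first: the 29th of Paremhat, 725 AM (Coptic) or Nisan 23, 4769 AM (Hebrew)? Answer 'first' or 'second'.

first

Converting both to JDN: 2089679 vs 2089705; the smaller is the first.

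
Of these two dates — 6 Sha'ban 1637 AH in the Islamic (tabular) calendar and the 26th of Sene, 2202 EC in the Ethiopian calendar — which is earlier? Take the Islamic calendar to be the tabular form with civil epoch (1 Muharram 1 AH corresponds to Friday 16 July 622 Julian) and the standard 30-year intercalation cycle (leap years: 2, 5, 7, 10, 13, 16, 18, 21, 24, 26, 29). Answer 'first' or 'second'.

first

The two dates have Julian Day Numbers 2528396 and 2528431 respectively.
Since 2528396 < 2528431, the first date comes first.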